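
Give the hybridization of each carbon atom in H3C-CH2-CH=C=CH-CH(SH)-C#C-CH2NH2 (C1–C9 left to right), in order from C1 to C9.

C1 (4 σ bonds) has steric number 4: sp3.
C2: 4 σ bonds; 4 regions of electron density → sp3.
C3: 3 σ bonds, plus one π bond; 3 regions of electron density → sp2.
C4 (2 σ bonds, plus two π bonds) has steric number 2: sp.
C5 carries 3 σ bonds, plus one π bond, giving a steric number of 3, so it is sp2.
C6 is sp3: 4 σ bonds, 4 electron-density regions.
C7 carries 2 σ bonds, plus two π bonds, giving a steric number of 2, so it is sp.
C8 (2 σ bonds, plus two π bonds) has steric number 2: sp.
C9: 4 σ bonds — 4 electron domains, sp3.

C1 sp3, C2 sp3, C3 sp2, C4 sp, C5 sp2, C6 sp3, C7 sp, C8 sp, C9 sp3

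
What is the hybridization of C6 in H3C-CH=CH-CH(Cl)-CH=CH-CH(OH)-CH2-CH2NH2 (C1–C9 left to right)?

C6: 3 σ bonds, plus one π bond — 3 electron domains, sp2.

sp^2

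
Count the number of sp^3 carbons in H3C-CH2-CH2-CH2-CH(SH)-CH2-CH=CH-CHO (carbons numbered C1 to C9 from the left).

C1: sp3 ✓
C2: sp3 ✓
C3: sp3 ✓
C4: sp3 ✓
C5: sp3 ✓
C6: sp3 ✓
C7: sp2
C8: sp2
C9: sp2
C1, C2, C3, C4, C5, C6 → 6 sp3 carbons.

6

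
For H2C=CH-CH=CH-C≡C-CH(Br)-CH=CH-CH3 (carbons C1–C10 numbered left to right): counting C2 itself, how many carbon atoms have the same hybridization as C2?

6

C2 is sp2 (one π bond).
C1: sp2 ✓
C2: sp2 ✓
C3: sp2 ✓
C4: sp2 ✓
C5: sp
C6: sp
C7: sp3
C8: sp2 ✓
C9: sp2 ✓
C10: sp3
6 carbons are sp2.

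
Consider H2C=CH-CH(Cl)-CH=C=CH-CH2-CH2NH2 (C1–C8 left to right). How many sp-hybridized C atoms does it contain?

C1: sp2
C2: sp2
C3: sp3
C4: sp2
C5: sp ✓
C6: sp2
C7: sp3
C8: sp3
C5 → 1 sp carbon.

1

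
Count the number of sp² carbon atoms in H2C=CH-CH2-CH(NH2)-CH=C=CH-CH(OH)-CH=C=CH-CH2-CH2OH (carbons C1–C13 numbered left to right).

6

C1: sp2 ✓
C2: sp2 ✓
C3: sp3
C4: sp3
C5: sp2 ✓
C6: sp
C7: sp2 ✓
C8: sp3
C9: sp2 ✓
C10: sp
C11: sp2 ✓
C12: sp3
C13: sp3
C1, C2, C5, C7, C9, C11 → 6 sp2 carbons.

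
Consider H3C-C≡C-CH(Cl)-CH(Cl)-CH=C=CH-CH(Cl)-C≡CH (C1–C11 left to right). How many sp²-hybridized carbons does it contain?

2

C1: sp3
C2: sp
C3: sp
C4: sp3
C5: sp3
C6: sp2 ✓
C7: sp
C8: sp2 ✓
C9: sp3
C10: sp
C11: sp
C6, C8 → 2 sp2 carbons.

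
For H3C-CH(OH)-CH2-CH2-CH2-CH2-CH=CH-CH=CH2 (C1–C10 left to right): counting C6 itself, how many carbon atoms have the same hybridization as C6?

6

C6 is sp3 (only σ bonds).
C1: sp3 ✓
C2: sp3 ✓
C3: sp3 ✓
C4: sp3 ✓
C5: sp3 ✓
C6: sp3 ✓
C7: sp2
C8: sp2
C9: sp2
C10: sp2
6 carbons are sp3.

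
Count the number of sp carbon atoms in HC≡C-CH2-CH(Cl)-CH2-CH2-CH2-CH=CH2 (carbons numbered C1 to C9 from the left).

2

C1: sp ✓
C2: sp ✓
C3: sp3
C4: sp3
C5: sp3
C6: sp3
C7: sp3
C8: sp2
C9: sp2
C1, C2 → 2 sp carbons.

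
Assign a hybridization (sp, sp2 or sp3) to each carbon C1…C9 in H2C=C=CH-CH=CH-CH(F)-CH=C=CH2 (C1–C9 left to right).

C1 sp2, C2 sp, C3 sp2, C4 sp2, C5 sp2, C6 sp3, C7 sp2, C8 sp, C9 sp2

C1 (3 σ bonds, plus one π bond) has steric number 3: sp2.
C2 is sp: 2 σ bonds, plus two π bonds, 2 electron-density regions.
C3 (3 σ bonds, plus one π bond) has steric number 3: sp2.
C4 (3 σ bonds, plus one π bond) has steric number 3: sp2.
C5: 3 σ bonds, plus one π bond — 3 electron domains, sp2.
C6: 4 σ bonds — 4 electron domains, sp3.
C7: 3 σ bonds, plus one π bond — 3 electron domains, sp2.
C8: 2 σ bonds, plus two π bonds — 2 electron domains, sp.
C9: 3 σ bonds, plus one π bond; 3 regions of electron density → sp2.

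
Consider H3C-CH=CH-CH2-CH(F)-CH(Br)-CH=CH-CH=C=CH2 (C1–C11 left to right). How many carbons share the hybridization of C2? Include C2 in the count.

C2 is sp2 (one π bond).
C1: sp3
C2: sp2 ✓
C3: sp2 ✓
C4: sp3
C5: sp3
C6: sp3
C7: sp2 ✓
C8: sp2 ✓
C9: sp2 ✓
C10: sp
C11: sp2 ✓
6 carbons are sp2.

6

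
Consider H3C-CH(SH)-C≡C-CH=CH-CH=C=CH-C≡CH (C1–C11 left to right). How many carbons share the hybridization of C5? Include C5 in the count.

4

C5 is sp2 (one π bond).
C1: sp3
C2: sp3
C3: sp
C4: sp
C5: sp2 ✓
C6: sp2 ✓
C7: sp2 ✓
C8: sp
C9: sp2 ✓
C10: sp
C11: sp
4 carbons are sp2.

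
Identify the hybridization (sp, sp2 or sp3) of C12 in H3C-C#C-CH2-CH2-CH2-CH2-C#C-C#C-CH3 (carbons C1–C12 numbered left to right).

C12 — 4 σ bonds. Steric number 4, so sp3.

sp³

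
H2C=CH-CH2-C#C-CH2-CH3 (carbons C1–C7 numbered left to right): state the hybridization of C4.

C4: 2 σ bonds, plus two π bonds; 2 regions of electron density → sp.

sp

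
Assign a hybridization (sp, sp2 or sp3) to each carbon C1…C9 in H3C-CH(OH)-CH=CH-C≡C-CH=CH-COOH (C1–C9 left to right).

C1 sp3, C2 sp3, C3 sp2, C4 sp2, C5 sp, C6 sp, C7 sp2, C8 sp2, C9 sp2

C1 is sp3: 4 σ bonds, 4 electron-density regions.
C2 carries 4 σ bonds, giving a steric number of 4, so it is sp3.
C3 — 3 σ bonds, plus one π bond. Steric number 3, so sp2.
C4 (3 σ bonds, plus one π bond) has steric number 3: sp2.
C5 is sp: 2 σ bonds, plus two π bonds, 2 electron-density regions.
C6 is sp: 2 σ bonds, plus two π bonds, 2 electron-density regions.
C7: 3 σ bonds, plus one π bond; 3 regions of electron density → sp2.
C8 (3 σ bonds, plus one π bond) has steric number 3: sp2.
C9 carries 3 σ bonds, plus one π bond, giving a steric number of 3, so it is sp2.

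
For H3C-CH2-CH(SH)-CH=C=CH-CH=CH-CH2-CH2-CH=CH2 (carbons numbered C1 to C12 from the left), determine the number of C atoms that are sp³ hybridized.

5

C1: sp3 ✓
C2: sp3 ✓
C3: sp3 ✓
C4: sp2
C5: sp
C6: sp2
C7: sp2
C8: sp2
C9: sp3 ✓
C10: sp3 ✓
C11: sp2
C12: sp2
C1, C2, C3, C9, C10 → 5 sp3 carbons.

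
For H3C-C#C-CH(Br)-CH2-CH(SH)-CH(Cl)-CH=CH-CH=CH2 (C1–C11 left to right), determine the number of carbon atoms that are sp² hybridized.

C1: sp3
C2: sp
C3: sp
C4: sp3
C5: sp3
C6: sp3
C7: sp3
C8: sp2 ✓
C9: sp2 ✓
C10: sp2 ✓
C11: sp2 ✓
C8, C9, C10, C11 → 4 sp2 carbons.

4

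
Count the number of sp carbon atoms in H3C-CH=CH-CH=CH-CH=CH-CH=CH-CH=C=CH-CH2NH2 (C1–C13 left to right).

C1: sp3
C2: sp2
C3: sp2
C4: sp2
C5: sp2
C6: sp2
C7: sp2
C8: sp2
C9: sp2
C10: sp2
C11: sp ✓
C12: sp2
C13: sp3
C11 → 1 sp carbon.

1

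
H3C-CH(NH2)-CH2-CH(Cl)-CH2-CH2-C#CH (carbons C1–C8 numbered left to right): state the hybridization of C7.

C7 carries 2 σ bonds, plus two π bonds, giving a steric number of 2, so it is sp.

sp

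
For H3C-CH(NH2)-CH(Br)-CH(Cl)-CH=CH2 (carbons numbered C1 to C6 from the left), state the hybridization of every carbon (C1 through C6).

C1: 4 σ bonds — 4 electron domains, sp3.
C2 is sp3: 4 σ bonds, 4 electron-density regions.
C3 — 4 σ bonds. Steric number 4, so sp3.
C4 — 4 σ bonds. Steric number 4, so sp3.
C5 is sp2: 3 σ bonds, plus one π bond, 3 electron-density regions.
C6 — 3 σ bonds, plus one π bond. Steric number 3, so sp2.

C1 sp3, C2 sp3, C3 sp3, C4 sp3, C5 sp2, C6 sp2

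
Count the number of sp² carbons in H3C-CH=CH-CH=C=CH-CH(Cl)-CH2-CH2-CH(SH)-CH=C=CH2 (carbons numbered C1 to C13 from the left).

6

C1: sp3
C2: sp2 ✓
C3: sp2 ✓
C4: sp2 ✓
C5: sp
C6: sp2 ✓
C7: sp3
C8: sp3
C9: sp3
C10: sp3
C11: sp2 ✓
C12: sp
C13: sp2 ✓
C2, C3, C4, C6, C11, C13 → 6 sp2 carbons.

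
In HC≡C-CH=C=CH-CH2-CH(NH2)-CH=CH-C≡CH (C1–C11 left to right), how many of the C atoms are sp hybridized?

5

C1: sp ✓
C2: sp ✓
C3: sp2
C4: sp ✓
C5: sp2
C6: sp3
C7: sp3
C8: sp2
C9: sp2
C10: sp ✓
C11: sp ✓
C1, C2, C4, C10, C11 → 5 sp carbons.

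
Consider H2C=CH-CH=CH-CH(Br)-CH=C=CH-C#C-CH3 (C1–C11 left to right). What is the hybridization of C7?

C7 is sp: 2 σ bonds, plus two π bonds, 2 electron-density regions.

sp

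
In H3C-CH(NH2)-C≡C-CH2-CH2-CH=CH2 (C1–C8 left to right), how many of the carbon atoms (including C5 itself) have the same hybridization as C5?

4

C5 is sp3 (only σ bonds).
C1: sp3 ✓
C2: sp3 ✓
C3: sp
C4: sp
C5: sp3 ✓
C6: sp3 ✓
C7: sp2
C8: sp2
4 carbons are sp3.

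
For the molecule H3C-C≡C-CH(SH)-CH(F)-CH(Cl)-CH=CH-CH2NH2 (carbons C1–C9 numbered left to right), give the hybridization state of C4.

C4 (4 σ bonds) has steric number 4: sp3.

sp3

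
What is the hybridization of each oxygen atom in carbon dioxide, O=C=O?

sp^2

One σ bond + two lone pairs = steric number 3 → sp2.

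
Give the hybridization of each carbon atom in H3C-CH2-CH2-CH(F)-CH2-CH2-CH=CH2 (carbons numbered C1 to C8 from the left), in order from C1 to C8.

C1 is sp3: 4 σ bonds, 4 electron-density regions.
C2 — 4 σ bonds. Steric number 4, so sp3.
C3 is sp3: 4 σ bonds, 4 electron-density regions.
C4 has 4 σ bonds: steric number 4 → sp3.
C5 (4 σ bonds) has steric number 4: sp3.
C6: 4 σ bonds; 4 regions of electron density → sp3.
C7 is sp2: 3 σ bonds, plus one π bond, 3 electron-density regions.
C8 — 3 σ bonds, plus one π bond. Steric number 3, so sp2.

C1 sp3, C2 sp3, C3 sp3, C4 sp3, C5 sp3, C6 sp3, C7 sp2, C8 sp2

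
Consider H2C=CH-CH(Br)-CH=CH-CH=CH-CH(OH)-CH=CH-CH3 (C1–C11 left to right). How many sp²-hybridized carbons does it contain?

C1: sp2 ✓
C2: sp2 ✓
C3: sp3
C4: sp2 ✓
C5: sp2 ✓
C6: sp2 ✓
C7: sp2 ✓
C8: sp3
C9: sp2 ✓
C10: sp2 ✓
C11: sp3
C1, C2, C4, C5, C6, C7, C9, C10 → 8 sp2 carbons.

8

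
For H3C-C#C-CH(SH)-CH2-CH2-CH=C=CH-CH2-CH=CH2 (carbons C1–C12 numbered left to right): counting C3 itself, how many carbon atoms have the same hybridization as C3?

C3 is sp (two π bonds).
C1: sp3
C2: sp ✓
C3: sp ✓
C4: sp3
C5: sp3
C6: sp3
C7: sp2
C8: sp ✓
C9: sp2
C10: sp3
C11: sp2
C12: sp2
3 carbons are sp.

3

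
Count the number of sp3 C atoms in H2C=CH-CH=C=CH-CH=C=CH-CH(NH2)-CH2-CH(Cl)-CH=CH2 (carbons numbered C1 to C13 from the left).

C1: sp2
C2: sp2
C3: sp2
C4: sp
C5: sp2
C6: sp2
C7: sp
C8: sp2
C9: sp3 ✓
C10: sp3 ✓
C11: sp3 ✓
C12: sp2
C13: sp2
C9, C10, C11 → 3 sp3 carbons.

3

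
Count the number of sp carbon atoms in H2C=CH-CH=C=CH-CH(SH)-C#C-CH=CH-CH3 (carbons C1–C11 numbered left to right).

C1: sp2
C2: sp2
C3: sp2
C4: sp ✓
C5: sp2
C6: sp3
C7: sp ✓
C8: sp ✓
C9: sp2
C10: sp2
C11: sp3
C4, C7, C8 → 3 sp carbons.

3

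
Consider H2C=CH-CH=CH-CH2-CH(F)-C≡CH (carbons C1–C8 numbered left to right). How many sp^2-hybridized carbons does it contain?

4

C1: sp2 ✓
C2: sp2 ✓
C3: sp2 ✓
C4: sp2 ✓
C5: sp3
C6: sp3
C7: sp
C8: sp
C1, C2, C3, C4 → 4 sp2 carbons.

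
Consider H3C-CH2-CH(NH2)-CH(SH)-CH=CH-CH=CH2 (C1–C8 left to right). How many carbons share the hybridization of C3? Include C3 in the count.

4

C3 is sp3 (only σ bonds).
C1: sp3 ✓
C2: sp3 ✓
C3: sp3 ✓
C4: sp3 ✓
C5: sp2
C6: sp2
C7: sp2
C8: sp2
4 carbons are sp3.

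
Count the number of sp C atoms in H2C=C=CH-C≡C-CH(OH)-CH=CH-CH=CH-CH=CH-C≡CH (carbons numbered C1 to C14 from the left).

C1: sp2
C2: sp ✓
C3: sp2
C4: sp ✓
C5: sp ✓
C6: sp3
C7: sp2
C8: sp2
C9: sp2
C10: sp2
C11: sp2
C12: sp2
C13: sp ✓
C14: sp ✓
C2, C4, C5, C13, C14 → 5 sp carbons.

5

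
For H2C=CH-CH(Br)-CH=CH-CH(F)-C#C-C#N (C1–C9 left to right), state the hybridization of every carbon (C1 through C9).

C1: 3 σ bonds, plus one π bond; 3 regions of electron density → sp2.
C2: 3 σ bonds, plus one π bond; 3 regions of electron density → sp2.
C3: 4 σ bonds; 4 regions of electron density → sp3.
C4 carries 3 σ bonds, plus one π bond, giving a steric number of 3, so it is sp2.
C5: 3 σ bonds, plus one π bond — 3 electron domains, sp2.
C6 (4 σ bonds) has steric number 4: sp3.
C7 — 2 σ bonds, plus two π bonds. Steric number 2, so sp.
C8: 2 σ bonds, plus two π bonds — 2 electron domains, sp.
C9 — 2 σ bonds, plus two π bonds. Steric number 2, so sp.

C1 sp2, C2 sp2, C3 sp3, C4 sp2, C5 sp2, C6 sp3, C7 sp, C8 sp, C9 sp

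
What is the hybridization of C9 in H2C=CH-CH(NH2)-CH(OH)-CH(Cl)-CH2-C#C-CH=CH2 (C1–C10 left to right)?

sp2

C9 has 3 σ bonds, plus one π bond: steric number 3 → sp2.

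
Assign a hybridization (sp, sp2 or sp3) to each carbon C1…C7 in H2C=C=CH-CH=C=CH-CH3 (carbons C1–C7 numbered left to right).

C1 has 3 σ bonds, plus one π bond: steric number 3 → sp2.
C2 has 2 σ bonds, plus two π bonds: steric number 2 → sp.
C3 is sp2: 3 σ bonds, plus one π bond, 3 electron-density regions.
C4: 3 σ bonds, plus one π bond; 3 regions of electron density → sp2.
C5 is sp: 2 σ bonds, plus two π bonds, 2 electron-density regions.
C6 — 3 σ bonds, plus one π bond. Steric number 3, so sp2.
C7 is sp3: 4 σ bonds, 4 electron-density regions.

C1 sp2, C2 sp, C3 sp2, C4 sp2, C5 sp, C6 sp2, C7 sp3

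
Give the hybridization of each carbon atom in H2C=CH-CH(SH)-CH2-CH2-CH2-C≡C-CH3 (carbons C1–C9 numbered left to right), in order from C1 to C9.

C1: 3 σ bonds, plus one π bond — 3 electron domains, sp2.
C2 — 3 σ bonds, plus one π bond. Steric number 3, so sp2.
C3: 4 σ bonds; 4 regions of electron density → sp3.
C4 carries 4 σ bonds, giving a steric number of 4, so it is sp3.
C5 (4 σ bonds) has steric number 4: sp3.
C6 — 4 σ bonds. Steric number 4, so sp3.
C7 (2 σ bonds, plus two π bonds) has steric number 2: sp.
C8 — 2 σ bonds, plus two π bonds. Steric number 2, so sp.
C9 carries 4 σ bonds, giving a steric number of 4, so it is sp3.

C1 sp2, C2 sp2, C3 sp3, C4 sp3, C5 sp3, C6 sp3, C7 sp, C8 sp, C9 sp3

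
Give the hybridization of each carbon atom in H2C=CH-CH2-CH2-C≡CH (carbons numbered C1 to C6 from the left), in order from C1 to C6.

C1 has 3 σ bonds, plus one π bond: steric number 3 → sp2.
C2 (3 σ bonds, plus one π bond) has steric number 3: sp2.
C3 — 4 σ bonds. Steric number 4, so sp3.
C4 (4 σ bonds) has steric number 4: sp3.
C5: 2 σ bonds, plus two π bonds; 2 regions of electron density → sp.
C6: 2 σ bonds, plus two π bonds — 2 electron domains, sp.

C1 sp2, C2 sp2, C3 sp3, C4 sp3, C5 sp, C6 sp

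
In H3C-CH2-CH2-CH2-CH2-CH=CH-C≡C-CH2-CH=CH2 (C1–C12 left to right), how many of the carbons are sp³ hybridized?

C1: sp3 ✓
C2: sp3 ✓
C3: sp3 ✓
C4: sp3 ✓
C5: sp3 ✓
C6: sp2
C7: sp2
C8: sp
C9: sp
C10: sp3 ✓
C11: sp2
C12: sp2
C1, C2, C3, C4, C5, C10 → 6 sp3 carbons.

6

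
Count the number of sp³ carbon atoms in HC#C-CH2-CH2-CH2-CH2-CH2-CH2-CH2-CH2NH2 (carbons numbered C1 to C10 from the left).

8

C1: sp
C2: sp
C3: sp3 ✓
C4: sp3 ✓
C5: sp3 ✓
C6: sp3 ✓
C7: sp3 ✓
C8: sp3 ✓
C9: sp3 ✓
C10: sp3 ✓
C3, C4, C5, C6, C7, C8, C9, C10 → 8 sp3 carbons.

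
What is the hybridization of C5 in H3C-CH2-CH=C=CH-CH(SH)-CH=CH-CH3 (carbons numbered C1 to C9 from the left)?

C5: 3 σ bonds, plus one π bond; 3 regions of electron density → sp2.

sp^2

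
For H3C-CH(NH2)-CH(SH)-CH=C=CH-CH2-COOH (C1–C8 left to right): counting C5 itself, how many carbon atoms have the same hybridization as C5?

C5 is sp (two π bonds).
C1: sp3
C2: sp3
C3: sp3
C4: sp2
C5: sp ✓
C6: sp2
C7: sp3
C8: sp2
1 carbon is sp.

1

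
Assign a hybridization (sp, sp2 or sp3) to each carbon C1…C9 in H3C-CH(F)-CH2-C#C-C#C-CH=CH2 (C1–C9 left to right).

C1 sp3, C2 sp3, C3 sp3, C4 sp, C5 sp, C6 sp, C7 sp, C8 sp2, C9 sp2

C1: 4 σ bonds; 4 regions of electron density → sp3.
C2 — 4 σ bonds. Steric number 4, so sp3.
C3 (4 σ bonds) has steric number 4: sp3.
C4 — 2 σ bonds, plus two π bonds. Steric number 2, so sp.
C5: 2 σ bonds, plus two π bonds; 2 regions of electron density → sp.
C6 has 2 σ bonds, plus two π bonds: steric number 2 → sp.
C7 (2 σ bonds, plus two π bonds) has steric number 2: sp.
C8 has 3 σ bonds, plus one π bond: steric number 3 → sp2.
C9: 3 σ bonds, plus one π bond — 3 electron domains, sp2.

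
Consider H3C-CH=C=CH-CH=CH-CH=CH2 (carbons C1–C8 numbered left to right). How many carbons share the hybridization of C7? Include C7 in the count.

C7 is sp2 (one π bond).
C1: sp3
C2: sp2 ✓
C3: sp
C4: sp2 ✓
C5: sp2 ✓
C6: sp2 ✓
C7: sp2 ✓
C8: sp2 ✓
6 carbons are sp2.

6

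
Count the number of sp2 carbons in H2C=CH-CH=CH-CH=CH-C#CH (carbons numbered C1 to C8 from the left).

C1: sp2 ✓
C2: sp2 ✓
C3: sp2 ✓
C4: sp2 ✓
C5: sp2 ✓
C6: sp2 ✓
C7: sp
C8: sp
C1, C2, C3, C4, C5, C6 → 6 sp2 carbons.

6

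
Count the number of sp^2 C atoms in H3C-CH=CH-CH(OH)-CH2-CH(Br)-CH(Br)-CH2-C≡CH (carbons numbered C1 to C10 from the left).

C1: sp3
C2: sp2 ✓
C3: sp2 ✓
C4: sp3
C5: sp3
C6: sp3
C7: sp3
C8: sp3
C9: sp
C10: sp
C2, C3 → 2 sp2 carbons.

2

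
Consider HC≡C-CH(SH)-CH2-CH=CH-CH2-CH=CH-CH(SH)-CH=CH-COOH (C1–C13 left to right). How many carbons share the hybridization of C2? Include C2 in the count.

2

C2 is sp (two π bonds).
C1: sp ✓
C2: sp ✓
C3: sp3
C4: sp3
C5: sp2
C6: sp2
C7: sp3
C8: sp2
C9: sp2
C10: sp3
C11: sp2
C12: sp2
C13: sp2
2 carbons are sp.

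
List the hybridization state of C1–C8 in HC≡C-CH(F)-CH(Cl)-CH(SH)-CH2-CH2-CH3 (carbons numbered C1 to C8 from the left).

C1: 2 σ bonds, plus two π bonds — 2 electron domains, sp.
C2: 2 σ bonds, plus two π bonds — 2 electron domains, sp.
C3 is sp3: 4 σ bonds, 4 electron-density regions.
C4 has 4 σ bonds: steric number 4 → sp3.
C5 — 4 σ bonds. Steric number 4, so sp3.
C6 (4 σ bonds) has steric number 4: sp3.
C7 (4 σ bonds) has steric number 4: sp3.
C8 (4 σ bonds) has steric number 4: sp3.

C1 sp, C2 sp, C3 sp3, C4 sp3, C5 sp3, C6 sp3, C7 sp3, C8 sp3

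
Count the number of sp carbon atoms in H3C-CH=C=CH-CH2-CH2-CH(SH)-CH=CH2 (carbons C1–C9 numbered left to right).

C1: sp3
C2: sp2
C3: sp ✓
C4: sp2
C5: sp3
C6: sp3
C7: sp3
C8: sp2
C9: sp2
C3 → 1 sp carbon.

1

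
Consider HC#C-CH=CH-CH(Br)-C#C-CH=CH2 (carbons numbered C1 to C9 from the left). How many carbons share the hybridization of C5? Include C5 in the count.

C5 is sp3 (only σ bonds).
C1: sp
C2: sp
C3: sp2
C4: sp2
C5: sp3 ✓
C6: sp
C7: sp
C8: sp2
C9: sp2
1 carbon is sp3.

1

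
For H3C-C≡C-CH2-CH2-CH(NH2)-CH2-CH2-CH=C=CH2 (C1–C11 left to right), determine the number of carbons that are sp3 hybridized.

6

C1: sp3 ✓
C2: sp
C3: sp
C4: sp3 ✓
C5: sp3 ✓
C6: sp3 ✓
C7: sp3 ✓
C8: sp3 ✓
C9: sp2
C10: sp
C11: sp2
C1, C4, C5, C6, C7, C8 → 6 sp3 carbons.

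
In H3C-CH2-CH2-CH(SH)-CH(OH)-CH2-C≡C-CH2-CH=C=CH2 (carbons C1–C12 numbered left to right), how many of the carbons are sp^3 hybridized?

7

C1: sp3 ✓
C2: sp3 ✓
C3: sp3 ✓
C4: sp3 ✓
C5: sp3 ✓
C6: sp3 ✓
C7: sp
C8: sp
C9: sp3 ✓
C10: sp2
C11: sp
C12: sp2
C1, C2, C3, C4, C5, C6, C9 → 7 sp3 carbons.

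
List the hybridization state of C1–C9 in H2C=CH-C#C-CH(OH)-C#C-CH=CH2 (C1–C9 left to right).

C1 sp2, C2 sp2, C3 sp, C4 sp, C5 sp3, C6 sp, C7 sp, C8 sp2, C9 sp2

C1 (3 σ bonds, plus one π bond) has steric number 3: sp2.
C2: 3 σ bonds, plus one π bond — 3 electron domains, sp2.
C3: 2 σ bonds, plus two π bonds; 2 regions of electron density → sp.
C4 (2 σ bonds, plus two π bonds) has steric number 2: sp.
C5: 4 σ bonds; 4 regions of electron density → sp3.
C6: 2 σ bonds, plus two π bonds — 2 electron domains, sp.
C7 is sp: 2 σ bonds, plus two π bonds, 2 electron-density regions.
C8 — 3 σ bonds, plus one π bond. Steric number 3, so sp2.
C9 carries 3 σ bonds, plus one π bond, giving a steric number of 3, so it is sp2.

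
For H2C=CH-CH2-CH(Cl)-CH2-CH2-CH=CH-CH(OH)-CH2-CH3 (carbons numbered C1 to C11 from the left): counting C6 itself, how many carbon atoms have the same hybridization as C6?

C6 is sp3 (only σ bonds).
C1: sp2
C2: sp2
C3: sp3 ✓
C4: sp3 ✓
C5: sp3 ✓
C6: sp3 ✓
C7: sp2
C8: sp2
C9: sp3 ✓
C10: sp3 ✓
C11: sp3 ✓
7 carbons are sp3.

7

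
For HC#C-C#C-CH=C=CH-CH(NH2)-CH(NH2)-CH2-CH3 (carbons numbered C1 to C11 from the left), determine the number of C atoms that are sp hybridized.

5

C1: sp ✓
C2: sp ✓
C3: sp ✓
C4: sp ✓
C5: sp2
C6: sp ✓
C7: sp2
C8: sp3
C9: sp3
C10: sp3
C11: sp3
C1, C2, C3, C4, C6 → 5 sp carbons.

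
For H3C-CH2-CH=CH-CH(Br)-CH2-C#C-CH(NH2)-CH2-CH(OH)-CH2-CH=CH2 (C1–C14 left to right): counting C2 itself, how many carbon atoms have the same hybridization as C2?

C2 is sp3 (only σ bonds).
C1: sp3 ✓
C2: sp3 ✓
C3: sp2
C4: sp2
C5: sp3 ✓
C6: sp3 ✓
C7: sp
C8: sp
C9: sp3 ✓
C10: sp3 ✓
C11: sp3 ✓
C12: sp3 ✓
C13: sp2
C14: sp2
8 carbons are sp3.

8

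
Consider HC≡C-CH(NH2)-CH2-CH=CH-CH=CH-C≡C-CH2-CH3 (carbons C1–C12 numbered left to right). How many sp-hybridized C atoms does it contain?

4

C1: sp ✓
C2: sp ✓
C3: sp3
C4: sp3
C5: sp2
C6: sp2
C7: sp2
C8: sp2
C9: sp ✓
C10: sp ✓
C11: sp3
C12: sp3
C1, C2, C9, C10 → 4 sp carbons.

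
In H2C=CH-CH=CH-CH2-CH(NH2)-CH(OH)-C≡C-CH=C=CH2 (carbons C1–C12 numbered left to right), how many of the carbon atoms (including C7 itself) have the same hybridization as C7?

3

C7 is sp3 (only σ bonds).
C1: sp2
C2: sp2
C3: sp2
C4: sp2
C5: sp3 ✓
C6: sp3 ✓
C7: sp3 ✓
C8: sp
C9: sp
C10: sp2
C11: sp
C12: sp2
3 carbons are sp3.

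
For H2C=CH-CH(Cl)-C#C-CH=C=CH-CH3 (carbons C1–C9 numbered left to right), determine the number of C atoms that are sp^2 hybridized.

4

C1: sp2 ✓
C2: sp2 ✓
C3: sp3
C4: sp
C5: sp
C6: sp2 ✓
C7: sp
C8: sp2 ✓
C9: sp3
C1, C2, C6, C8 → 4 sp2 carbons.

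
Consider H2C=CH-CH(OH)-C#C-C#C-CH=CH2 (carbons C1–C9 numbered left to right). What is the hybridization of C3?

C3: 4 σ bonds; 4 regions of electron density → sp3.

sp3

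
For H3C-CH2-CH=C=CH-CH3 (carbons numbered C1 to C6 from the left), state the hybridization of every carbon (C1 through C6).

C1 sp3, C2 sp3, C3 sp2, C4 sp, C5 sp2, C6 sp3

C1 — 4 σ bonds. Steric number 4, so sp3.
C2 carries 4 σ bonds, giving a steric number of 4, so it is sp3.
C3: 3 σ bonds, plus one π bond — 3 electron domains, sp2.
C4 (2 σ bonds, plus two π bonds) has steric number 2: sp.
C5 carries 3 σ bonds, plus one π bond, giving a steric number of 3, so it is sp2.
C6 carries 4 σ bonds, giving a steric number of 4, so it is sp3.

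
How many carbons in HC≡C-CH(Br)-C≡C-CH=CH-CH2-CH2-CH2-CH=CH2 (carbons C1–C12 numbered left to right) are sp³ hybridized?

4

C1: sp
C2: sp
C3: sp3 ✓
C4: sp
C5: sp
C6: sp2
C7: sp2
C8: sp3 ✓
C9: sp3 ✓
C10: sp3 ✓
C11: sp2
C12: sp2
C3, C8, C9, C10 → 4 sp3 carbons.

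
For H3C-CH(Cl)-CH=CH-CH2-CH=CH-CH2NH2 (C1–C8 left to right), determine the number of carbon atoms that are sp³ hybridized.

4

C1: sp3 ✓
C2: sp3 ✓
C3: sp2
C4: sp2
C5: sp3 ✓
C6: sp2
C7: sp2
C8: sp3 ✓
C1, C2, C5, C8 → 4 sp3 carbons.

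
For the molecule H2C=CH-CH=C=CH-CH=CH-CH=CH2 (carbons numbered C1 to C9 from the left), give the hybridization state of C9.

C9: 3 σ bonds, plus one π bond; 3 regions of electron density → sp2.

sp^2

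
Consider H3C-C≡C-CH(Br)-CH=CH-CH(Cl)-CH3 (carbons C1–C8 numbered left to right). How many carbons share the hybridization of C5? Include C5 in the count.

2

C5 is sp2 (one π bond).
C1: sp3
C2: sp
C3: sp
C4: sp3
C5: sp2 ✓
C6: sp2 ✓
C7: sp3
C8: sp3
2 carbons are sp2.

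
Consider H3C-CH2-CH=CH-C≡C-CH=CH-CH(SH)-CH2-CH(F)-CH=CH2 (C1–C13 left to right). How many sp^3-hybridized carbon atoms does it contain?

5

C1: sp3 ✓
C2: sp3 ✓
C3: sp2
C4: sp2
C5: sp
C6: sp
C7: sp2
C8: sp2
C9: sp3 ✓
C10: sp3 ✓
C11: sp3 ✓
C12: sp2
C13: sp2
C1, C2, C9, C10, C11 → 5 sp3 carbons.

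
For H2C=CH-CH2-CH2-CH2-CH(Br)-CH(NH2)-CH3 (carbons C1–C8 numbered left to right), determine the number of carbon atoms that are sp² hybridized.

2

C1: sp2 ✓
C2: sp2 ✓
C3: sp3
C4: sp3
C5: sp3
C6: sp3
C7: sp3
C8: sp3
C1, C2 → 2 sp2 carbons.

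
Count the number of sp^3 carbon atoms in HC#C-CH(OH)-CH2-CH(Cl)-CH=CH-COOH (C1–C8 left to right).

C1: sp
C2: sp
C3: sp3 ✓
C4: sp3 ✓
C5: sp3 ✓
C6: sp2
C7: sp2
C8: sp2
C3, C4, C5 → 3 sp3 carbons.

3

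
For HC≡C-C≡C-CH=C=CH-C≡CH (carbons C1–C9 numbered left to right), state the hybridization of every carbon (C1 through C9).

C1 sp, C2 sp, C3 sp, C4 sp, C5 sp2, C6 sp, C7 sp2, C8 sp, C9 sp

C1: 2 σ bonds, plus two π bonds; 2 regions of electron density → sp.
C2: 2 σ bonds, plus two π bonds; 2 regions of electron density → sp.
C3 has 2 σ bonds, plus two π bonds: steric number 2 → sp.
C4 (2 σ bonds, plus two π bonds) has steric number 2: sp.
C5: 3 σ bonds, plus one π bond — 3 electron domains, sp2.
C6 is sp: 2 σ bonds, plus two π bonds, 2 electron-density regions.
C7 has 3 σ bonds, plus one π bond: steric number 3 → sp2.
C8 has 2 σ bonds, plus two π bonds: steric number 2 → sp.
C9 carries 2 σ bonds, plus two π bonds, giving a steric number of 2, so it is sp.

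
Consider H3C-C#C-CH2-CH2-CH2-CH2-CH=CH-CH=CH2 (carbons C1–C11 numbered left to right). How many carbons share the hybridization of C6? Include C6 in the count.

C6 is sp3 (only σ bonds).
C1: sp3 ✓
C2: sp
C3: sp
C4: sp3 ✓
C5: sp3 ✓
C6: sp3 ✓
C7: sp3 ✓
C8: sp2
C9: sp2
C10: sp2
C11: sp2
5 carbons are sp3.

5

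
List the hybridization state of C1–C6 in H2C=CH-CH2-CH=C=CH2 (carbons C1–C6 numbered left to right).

C1 sp2, C2 sp2, C3 sp3, C4 sp2, C5 sp, C6 sp2

C1: 3 σ bonds, plus one π bond; 3 regions of electron density → sp2.
C2: 3 σ bonds, plus one π bond — 3 electron domains, sp2.
C3 — 4 σ bonds. Steric number 4, so sp3.
C4: 3 σ bonds, plus one π bond — 3 electron domains, sp2.
C5: 2 σ bonds, plus two π bonds; 2 regions of electron density → sp.
C6 has 3 σ bonds, plus one π bond: steric number 3 → sp2.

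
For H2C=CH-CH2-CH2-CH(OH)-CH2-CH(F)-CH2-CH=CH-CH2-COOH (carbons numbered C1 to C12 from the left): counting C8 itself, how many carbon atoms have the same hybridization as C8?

C8 is sp3 (only σ bonds).
C1: sp2
C2: sp2
C3: sp3 ✓
C4: sp3 ✓
C5: sp3 ✓
C6: sp3 ✓
C7: sp3 ✓
C8: sp3 ✓
C9: sp2
C10: sp2
C11: sp3 ✓
C12: sp2
7 carbons are sp3.

7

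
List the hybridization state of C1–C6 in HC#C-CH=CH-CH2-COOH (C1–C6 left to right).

C1 sp, C2 sp, C3 sp2, C4 sp2, C5 sp3, C6 sp2

C1 is sp: 2 σ bonds, plus two π bonds, 2 electron-density regions.
C2 — 2 σ bonds, plus two π bonds. Steric number 2, so sp.
C3 is sp2: 3 σ bonds, plus one π bond, 3 electron-density regions.
C4 (3 σ bonds, plus one π bond) has steric number 3: sp2.
C5 carries 4 σ bonds, giving a steric number of 4, so it is sp3.
C6 (3 σ bonds, plus one π bond) has steric number 3: sp2.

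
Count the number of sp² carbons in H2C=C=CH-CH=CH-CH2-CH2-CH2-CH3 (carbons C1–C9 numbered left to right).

C1: sp2 ✓
C2: sp
C3: sp2 ✓
C4: sp2 ✓
C5: sp2 ✓
C6: sp3
C7: sp3
C8: sp3
C9: sp3
C1, C3, C4, C5 → 4 sp2 carbons.

4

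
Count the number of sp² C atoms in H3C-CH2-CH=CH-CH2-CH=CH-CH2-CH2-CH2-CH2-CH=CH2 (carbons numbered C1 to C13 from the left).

C1: sp3
C2: sp3
C3: sp2 ✓
C4: sp2 ✓
C5: sp3
C6: sp2 ✓
C7: sp2 ✓
C8: sp3
C9: sp3
C10: sp3
C11: sp3
C12: sp2 ✓
C13: sp2 ✓
C3, C4, C6, C7, C12, C13 → 6 sp2 carbons.

6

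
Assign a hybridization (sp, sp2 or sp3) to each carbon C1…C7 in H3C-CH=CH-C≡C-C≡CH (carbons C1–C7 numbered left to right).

C1 sp3, C2 sp2, C3 sp2, C4 sp, C5 sp, C6 sp, C7 sp

C1 is sp3: 4 σ bonds, 4 electron-density regions.
C2 has 3 σ bonds, plus one π bond: steric number 3 → sp2.
C3 is sp2: 3 σ bonds, plus one π bond, 3 electron-density regions.
C4 carries 2 σ bonds, plus two π bonds, giving a steric number of 2, so it is sp.
C5 — 2 σ bonds, plus two π bonds. Steric number 2, so sp.
C6 is sp: 2 σ bonds, plus two π bonds, 2 electron-density regions.
C7: 2 σ bonds, plus two π bonds — 2 electron domains, sp.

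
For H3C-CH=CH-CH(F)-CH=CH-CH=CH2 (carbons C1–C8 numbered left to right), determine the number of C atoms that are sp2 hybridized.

C1: sp3
C2: sp2 ✓
C3: sp2 ✓
C4: sp3
C5: sp2 ✓
C6: sp2 ✓
C7: sp2 ✓
C8: sp2 ✓
C2, C3, C5, C6, C7, C8 → 6 sp2 carbons.

6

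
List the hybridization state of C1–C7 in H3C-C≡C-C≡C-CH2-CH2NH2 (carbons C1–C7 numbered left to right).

C1 has 4 σ bonds: steric number 4 → sp3.
C2: 2 σ bonds, plus two π bonds; 2 regions of electron density → sp.
C3 carries 2 σ bonds, plus two π bonds, giving a steric number of 2, so it is sp.
C4 — 2 σ bonds, plus two π bonds. Steric number 2, so sp.
C5 has 2 σ bonds, plus two π bonds: steric number 2 → sp.
C6: 4 σ bonds — 4 electron domains, sp3.
C7 (4 σ bonds) has steric number 4: sp3.

C1 sp3, C2 sp, C3 sp, C4 sp, C5 sp, C6 sp3, C7 sp3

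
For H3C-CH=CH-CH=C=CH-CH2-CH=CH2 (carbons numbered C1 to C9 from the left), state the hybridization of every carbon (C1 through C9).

C1 sp3, C2 sp2, C3 sp2, C4 sp2, C5 sp, C6 sp2, C7 sp3, C8 sp2, C9 sp2

C1 carries 4 σ bonds, giving a steric number of 4, so it is sp3.
C2 carries 3 σ bonds, plus one π bond, giving a steric number of 3, so it is sp2.
C3 is sp2: 3 σ bonds, plus one π bond, 3 electron-density regions.
C4 — 3 σ bonds, plus one π bond. Steric number 3, so sp2.
C5 (2 σ bonds, plus two π bonds) has steric number 2: sp.
C6 carries 3 σ bonds, plus one π bond, giving a steric number of 3, so it is sp2.
C7 — 4 σ bonds. Steric number 4, so sp3.
C8 carries 3 σ bonds, plus one π bond, giving a steric number of 3, so it is sp2.
C9: 3 σ bonds, plus one π bond; 3 regions of electron density → sp2.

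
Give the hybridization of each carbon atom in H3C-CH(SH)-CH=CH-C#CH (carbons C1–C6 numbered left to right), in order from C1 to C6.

C1 sp3, C2 sp3, C3 sp2, C4 sp2, C5 sp, C6 sp

C1 (4 σ bonds) has steric number 4: sp3.
C2 (4 σ bonds) has steric number 4: sp3.
C3 — 3 σ bonds, plus one π bond. Steric number 3, so sp2.
C4 — 3 σ bonds, plus one π bond. Steric number 3, so sp2.
C5 has 2 σ bonds, plus two π bonds: steric number 2 → sp.
C6 (2 σ bonds, plus two π bonds) has steric number 2: sp.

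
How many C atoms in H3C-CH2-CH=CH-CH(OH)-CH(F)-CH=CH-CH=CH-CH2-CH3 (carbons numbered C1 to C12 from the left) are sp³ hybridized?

C1: sp3 ✓
C2: sp3 ✓
C3: sp2
C4: sp2
C5: sp3 ✓
C6: sp3 ✓
C7: sp2
C8: sp2
C9: sp2
C10: sp2
C11: sp3 ✓
C12: sp3 ✓
C1, C2, C5, C6, C11, C12 → 6 sp3 carbons.

6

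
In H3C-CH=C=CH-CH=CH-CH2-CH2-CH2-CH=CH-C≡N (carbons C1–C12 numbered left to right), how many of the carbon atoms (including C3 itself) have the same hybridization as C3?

C3 is sp (two π bonds).
C1: sp3
C2: sp2
C3: sp ✓
C4: sp2
C5: sp2
C6: sp2
C7: sp3
C8: sp3
C9: sp3
C10: sp2
C11: sp2
C12: sp ✓
2 carbons are sp.

2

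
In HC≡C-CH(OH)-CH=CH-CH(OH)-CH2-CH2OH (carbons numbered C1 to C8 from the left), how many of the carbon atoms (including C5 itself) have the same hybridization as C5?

2

C5 is sp2 (one π bond).
C1: sp
C2: sp
C3: sp3
C4: sp2 ✓
C5: sp2 ✓
C6: sp3
C7: sp3
C8: sp3
2 carbons are sp2.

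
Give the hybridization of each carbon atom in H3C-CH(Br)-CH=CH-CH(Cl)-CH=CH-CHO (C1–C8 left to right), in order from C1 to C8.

C1 sp3, C2 sp3, C3 sp2, C4 sp2, C5 sp3, C6 sp2, C7 sp2, C8 sp2

C1 — 4 σ bonds. Steric number 4, so sp3.
C2 (4 σ bonds) has steric number 4: sp3.
C3 carries 3 σ bonds, plus one π bond, giving a steric number of 3, so it is sp2.
C4: 3 σ bonds, plus one π bond — 3 electron domains, sp2.
C5: 4 σ bonds; 4 regions of electron density → sp3.
C6 — 3 σ bonds, plus one π bond. Steric number 3, so sp2.
C7: 3 σ bonds, plus one π bond — 3 electron domains, sp2.
C8 has 3 σ bonds, plus one π bond: steric number 3 → sp2.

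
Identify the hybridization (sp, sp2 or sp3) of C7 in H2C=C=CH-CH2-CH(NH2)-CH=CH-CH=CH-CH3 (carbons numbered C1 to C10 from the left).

C7 (3 σ bonds, plus one π bond) has steric number 3: sp2.

sp²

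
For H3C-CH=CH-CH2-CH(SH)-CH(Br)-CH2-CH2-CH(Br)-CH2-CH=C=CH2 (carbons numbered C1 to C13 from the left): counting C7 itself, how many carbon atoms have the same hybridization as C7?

8

C7 is sp3 (only σ bonds).
C1: sp3 ✓
C2: sp2
C3: sp2
C4: sp3 ✓
C5: sp3 ✓
C6: sp3 ✓
C7: sp3 ✓
C8: sp3 ✓
C9: sp3 ✓
C10: sp3 ✓
C11: sp2
C12: sp
C13: sp2
8 carbons are sp3.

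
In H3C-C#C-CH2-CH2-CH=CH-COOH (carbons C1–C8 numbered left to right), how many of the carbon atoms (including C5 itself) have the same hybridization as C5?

3

C5 is sp3 (only σ bonds).
C1: sp3 ✓
C2: sp
C3: sp
C4: sp3 ✓
C5: sp3 ✓
C6: sp2
C7: sp2
C8: sp2
3 carbons are sp3.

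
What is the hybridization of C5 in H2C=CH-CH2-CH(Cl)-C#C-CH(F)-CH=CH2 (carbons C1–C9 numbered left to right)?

C5 is sp: 2 σ bonds, plus two π bonds, 2 electron-density regions.

sp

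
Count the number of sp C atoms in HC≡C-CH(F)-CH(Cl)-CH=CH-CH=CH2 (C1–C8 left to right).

2

C1: sp ✓
C2: sp ✓
C3: sp3
C4: sp3
C5: sp2
C6: sp2
C7: sp2
C8: sp2
C1, C2 → 2 sp carbons.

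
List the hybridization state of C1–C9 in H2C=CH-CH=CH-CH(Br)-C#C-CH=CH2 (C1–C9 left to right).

C1 sp2, C2 sp2, C3 sp2, C4 sp2, C5 sp3, C6 sp, C7 sp, C8 sp2, C9 sp2

C1 — 3 σ bonds, plus one π bond. Steric number 3, so sp2.
C2: 3 σ bonds, plus one π bond; 3 regions of electron density → sp2.
C3 — 3 σ bonds, plus one π bond. Steric number 3, so sp2.
C4 carries 3 σ bonds, plus one π bond, giving a steric number of 3, so it is sp2.
C5 is sp3: 4 σ bonds, 4 electron-density regions.
C6 carries 2 σ bonds, plus two π bonds, giving a steric number of 2, so it is sp.
C7 has 2 σ bonds, plus two π bonds: steric number 2 → sp.
C8 — 3 σ bonds, plus one π bond. Steric number 3, so sp2.
C9 carries 3 σ bonds, plus one π bond, giving a steric number of 3, so it is sp2.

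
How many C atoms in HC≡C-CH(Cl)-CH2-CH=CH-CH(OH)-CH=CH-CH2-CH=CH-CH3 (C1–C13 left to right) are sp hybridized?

2

C1: sp ✓
C2: sp ✓
C3: sp3
C4: sp3
C5: sp2
C6: sp2
C7: sp3
C8: sp2
C9: sp2
C10: sp3
C11: sp2
C12: sp2
C13: sp3
C1, C2 → 2 sp carbons.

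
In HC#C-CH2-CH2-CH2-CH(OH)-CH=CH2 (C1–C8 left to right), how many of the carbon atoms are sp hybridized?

2

C1: sp ✓
C2: sp ✓
C3: sp3
C4: sp3
C5: sp3
C6: sp3
C7: sp2
C8: sp2
C1, C2 → 2 sp carbons.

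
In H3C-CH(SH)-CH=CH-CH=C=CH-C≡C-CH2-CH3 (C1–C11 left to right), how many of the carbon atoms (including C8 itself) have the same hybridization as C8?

3

C8 is sp (two π bonds).
C1: sp3
C2: sp3
C3: sp2
C4: sp2
C5: sp2
C6: sp ✓
C7: sp2
C8: sp ✓
C9: sp ✓
C10: sp3
C11: sp3
3 carbons are sp.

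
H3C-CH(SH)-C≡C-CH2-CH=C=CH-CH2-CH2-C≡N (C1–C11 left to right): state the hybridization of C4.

C4 carries 2 σ bonds, plus two π bonds, giving a steric number of 2, so it is sp.

sp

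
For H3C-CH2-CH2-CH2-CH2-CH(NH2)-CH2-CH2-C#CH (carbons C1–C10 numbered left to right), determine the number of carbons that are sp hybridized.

2

C1: sp3
C2: sp3
C3: sp3
C4: sp3
C5: sp3
C6: sp3
C7: sp3
C8: sp3
C9: sp ✓
C10: sp ✓
C9, C10 → 2 sp carbons.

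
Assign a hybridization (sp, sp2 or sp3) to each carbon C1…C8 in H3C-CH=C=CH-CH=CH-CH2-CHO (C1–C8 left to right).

C1 sp3, C2 sp2, C3 sp, C4 sp2, C5 sp2, C6 sp2, C7 sp3, C8 sp2

C1: 4 σ bonds — 4 electron domains, sp3.
C2: 3 σ bonds, plus one π bond; 3 regions of electron density → sp2.
C3 carries 2 σ bonds, plus two π bonds, giving a steric number of 2, so it is sp.
C4 is sp2: 3 σ bonds, plus one π bond, 3 electron-density regions.
C5 is sp2: 3 σ bonds, plus one π bond, 3 electron-density regions.
C6: 3 σ bonds, plus one π bond; 3 regions of electron density → sp2.
C7: 4 σ bonds — 4 electron domains, sp3.
C8 (3 σ bonds, plus one π bond) has steric number 3: sp2.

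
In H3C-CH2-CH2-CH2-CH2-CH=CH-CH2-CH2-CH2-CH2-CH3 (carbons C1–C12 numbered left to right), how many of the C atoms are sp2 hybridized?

2

C1: sp3
C2: sp3
C3: sp3
C4: sp3
C5: sp3
C6: sp2 ✓
C7: sp2 ✓
C8: sp3
C9: sp3
C10: sp3
C11: sp3
C12: sp3
C6, C7 → 2 sp2 carbons.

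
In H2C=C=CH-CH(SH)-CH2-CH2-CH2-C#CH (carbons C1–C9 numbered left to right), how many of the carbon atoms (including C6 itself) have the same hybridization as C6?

C6 is sp3 (only σ bonds).
C1: sp2
C2: sp
C3: sp2
C4: sp3 ✓
C5: sp3 ✓
C6: sp3 ✓
C7: sp3 ✓
C8: sp
C9: sp
4 carbons are sp3.

4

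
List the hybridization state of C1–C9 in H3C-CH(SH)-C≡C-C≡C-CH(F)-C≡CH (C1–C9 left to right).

C1 carries 4 σ bonds, giving a steric number of 4, so it is sp3.
C2 — 4 σ bonds. Steric number 4, so sp3.
C3 carries 2 σ bonds, plus two π bonds, giving a steric number of 2, so it is sp.
C4 — 2 σ bonds, plus two π bonds. Steric number 2, so sp.
C5 (2 σ bonds, plus two π bonds) has steric number 2: sp.
C6: 2 σ bonds, plus two π bonds; 2 regions of electron density → sp.
C7 — 4 σ bonds. Steric number 4, so sp3.
C8: 2 σ bonds, plus two π bonds — 2 electron domains, sp.
C9: 2 σ bonds, plus two π bonds; 2 regions of electron density → sp.

C1 sp3, C2 sp3, C3 sp, C4 sp, C5 sp, C6 sp, C7 sp3, C8 sp, C9 sp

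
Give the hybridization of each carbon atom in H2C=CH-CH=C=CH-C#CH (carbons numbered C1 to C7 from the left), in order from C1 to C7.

C1: 3 σ bonds, plus one π bond — 3 electron domains, sp2.
C2: 3 σ bonds, plus one π bond — 3 electron domains, sp2.
C3: 3 σ bonds, plus one π bond; 3 regions of electron density → sp2.
C4 — 2 σ bonds, plus two π bonds. Steric number 2, so sp.
C5 has 3 σ bonds, plus one π bond: steric number 3 → sp2.
C6 has 2 σ bonds, plus two π bonds: steric number 2 → sp.
C7 — 2 σ bonds, plus two π bonds. Steric number 2, so sp.

C1 sp2, C2 sp2, C3 sp2, C4 sp, C5 sp2, C6 sp, C7 sp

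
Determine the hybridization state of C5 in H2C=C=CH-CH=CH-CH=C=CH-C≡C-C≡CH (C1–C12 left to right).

C5 has 3 σ bonds, plus one π bond: steric number 3 → sp2.

sp²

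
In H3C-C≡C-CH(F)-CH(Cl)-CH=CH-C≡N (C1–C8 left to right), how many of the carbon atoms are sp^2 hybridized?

C1: sp3
C2: sp
C3: sp
C4: sp3
C5: sp3
C6: sp2 ✓
C7: sp2 ✓
C8: sp
C6, C7 → 2 sp2 carbons.

2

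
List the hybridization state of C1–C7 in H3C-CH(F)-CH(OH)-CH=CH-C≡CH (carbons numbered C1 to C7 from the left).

C1 is sp3: 4 σ bonds, 4 electron-density regions.
C2 is sp3: 4 σ bonds, 4 electron-density regions.
C3 — 4 σ bonds. Steric number 4, so sp3.
C4: 3 σ bonds, plus one π bond; 3 regions of electron density → sp2.
C5 (3 σ bonds, plus one π bond) has steric number 3: sp2.
C6 is sp: 2 σ bonds, plus two π bonds, 2 electron-density regions.
C7 carries 2 σ bonds, plus two π bonds, giving a steric number of 2, so it is sp.

C1 sp3, C2 sp3, C3 sp3, C4 sp2, C5 sp2, C6 sp, C7 sp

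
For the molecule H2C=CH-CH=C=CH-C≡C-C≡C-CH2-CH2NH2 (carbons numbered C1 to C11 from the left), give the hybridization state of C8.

C8 — 2 σ bonds, plus two π bonds. Steric number 2, so sp.

sp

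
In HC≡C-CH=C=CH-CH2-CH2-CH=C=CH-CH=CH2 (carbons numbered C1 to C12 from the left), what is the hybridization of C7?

C7: 4 σ bonds; 4 regions of electron density → sp3.

sp3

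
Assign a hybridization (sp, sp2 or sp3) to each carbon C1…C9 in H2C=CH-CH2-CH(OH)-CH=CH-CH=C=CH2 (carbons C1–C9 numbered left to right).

C1 sp2, C2 sp2, C3 sp3, C4 sp3, C5 sp2, C6 sp2, C7 sp2, C8 sp, C9 sp2

C1 — 3 σ bonds, plus one π bond. Steric number 3, so sp2.
C2 (3 σ bonds, plus one π bond) has steric number 3: sp2.
C3 — 4 σ bonds. Steric number 4, so sp3.
C4 has 4 σ bonds: steric number 4 → sp3.
C5: 3 σ bonds, plus one π bond; 3 regions of electron density → sp2.
C6 carries 3 σ bonds, plus one π bond, giving a steric number of 3, so it is sp2.
C7 carries 3 σ bonds, plus one π bond, giving a steric number of 3, so it is sp2.
C8 (2 σ bonds, plus two π bonds) has steric number 2: sp.
C9 is sp2: 3 σ bonds, plus one π bond, 3 electron-density regions.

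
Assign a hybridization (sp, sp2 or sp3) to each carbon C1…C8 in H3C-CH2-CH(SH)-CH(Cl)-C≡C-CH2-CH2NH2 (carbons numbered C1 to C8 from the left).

C1 — 4 σ bonds. Steric number 4, so sp3.
C2 (4 σ bonds) has steric number 4: sp3.
C3: 4 σ bonds — 4 electron domains, sp3.
C4: 4 σ bonds; 4 regions of electron density → sp3.
C5: 2 σ bonds, plus two π bonds; 2 regions of electron density → sp.
C6 carries 2 σ bonds, plus two π bonds, giving a steric number of 2, so it is sp.
C7 carries 4 σ bonds, giving a steric number of 4, so it is sp3.
C8: 4 σ bonds; 4 regions of electron density → sp3.

C1 sp3, C2 sp3, C3 sp3, C4 sp3, C5 sp, C6 sp, C7 sp3, C8 sp3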